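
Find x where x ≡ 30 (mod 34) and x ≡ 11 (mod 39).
1220

Using Chinese Remainder Theorem:
M = 34 × 39 = 1326
M1 = 39, M2 = 34
y1 = 39^(-1) mod 34 = 7
y2 = 34^(-1) mod 39 = 31
x = (30×39×7 + 11×34×31) mod 1326 = 1220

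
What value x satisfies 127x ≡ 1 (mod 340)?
83

gcd(127, 340) = 1, so the inverse exists.
Extended Euclidean algorithm on (340, 127):
340 = 2 × 127 + 86  ⟹  86 = (1)·340 + (-2)·127
127 = 1 × 86 + 41  ⟹  41 = (-1)·340 + (3)·127
86 = 2 × 41 + 4  ⟹  4 = (3)·340 + (-8)·127
41 = 10 × 4 + 1  ⟹  1 = (-31)·340 + (83)·127
So (83)·127 ≡ 1 (mod 340), i.e. 127^(-1) ≡ 83 (mod 340).
Check: 127 × 83 = 10541 ≡ 1 (mod 340)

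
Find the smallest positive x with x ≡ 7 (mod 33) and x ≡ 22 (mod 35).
337

Using Chinese Remainder Theorem:
M = 33 × 35 = 1155
M1 = 35, M2 = 33
y1 = 35^(-1) mod 33 = 17
y2 = 33^(-1) mod 35 = 17
x = (7×35×17 + 22×33×17) mod 1155 = 337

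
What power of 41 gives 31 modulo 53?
25

Baby-step giant-step with step n = ⌈√53⌉ = 8.
Baby steps 41^j mod 53 (j:value) for j=0..7: 0:1, 1:41, 2:38, 3:21, 4:13, 5:3, 6:17, 7:8.
Giant-step multiplier: 41^(-8) ≡ 41^(52-8) = 41^44 ≡ 16 (mod 53).
Giant steps γ_i = 31·16^i mod 53: γ_0=31, γ_1=19, γ_2=39, γ_3=41 (in table at j=1).
x = i·n + j = 3·8 + 1 = 25.
Check: 41^25 ≡ 31 (mod 53).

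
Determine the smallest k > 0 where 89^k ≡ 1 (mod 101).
100

101 is prime, so ord(89) divides φ(101) = 100.
Divisors of 100: 1, 2, 4, 5, 10, 20, 25, 50, 100.
Repeated squaring: 89^1 ≡ 89, 89^2 ≡ 43, 89^4 ≡ 31, 89^8 ≡ 52, 89^16 ≡ 78, 89^32 ≡ 24, 89^64 ≡ 71 (mod 101).
Test 89^d mod 101 for each divisor d in increasing order:
89^1 ≡ 89
89^2 ≡ 43
89^4 ≡ 31
89^5 = 89^4·89^1 ≡ 32
89^10 = 89^8·89^2 ≡ 14
89^20 = 89^16·89^4 ≡ 95
89^25 = 89^16·89^8·89^1 ≡ 10
89^50 = 89^32·89^16·89^2 ≡ 100
89^100 = 89^64·89^32·89^4 ≡ 1  ← first divisor giving 1
The order is 100.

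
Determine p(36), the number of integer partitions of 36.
17977

p(n) counts ways to write n as a sum of positive integers (order ignored).
Euler's pentagonal recurrence: p(k) = p(k-1) + p(k-2) - p(k-5) - p(k-7) + p(k-12) + p(k-15) - ... (offsets j(3j∓1)/2, signs ++--, p(0)=1, p(<0)=0).
DP table for k = 0..35: p(0)=1, p(1)=1, p(2)=2, p(3)=3, p(4)=5, p(5)=7, p(6)=11, p(7)=15, p(8)=22, p(9)=30, p(10)=42, p(11)=56, p(12)=77, p(13)=101, p(14)=135, p(15)=176, p(16)=231, p(17)=297, p(18)=385, p(19)=490, p(20)=627, p(21)=792, p(22)=1002, p(23)=1255, p(24)=1575, p(25)=1958, p(26)=2436, p(27)=3010, p(28)=3718, p(29)=4565, p(30)=5604, p(31)=6842, p(32)=8349, p(33)=10143, p(34)=12310, p(35)=14883.
Final step: p(36) = p(35) + p(34) - p(31) - p(29) + p(24) + p(21) - p(14) - p(10) + p(1)
= 14883 + 12310 - 6842 - 4565 + 1575 + 792 - 135 - 42 + 1
= 17977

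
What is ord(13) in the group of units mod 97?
96

97 is prime, so ord(13) divides φ(97) = 96.
Divisors of 96: 1, 2, 3, 4, 6, 8, 12, 16, 24, 32, 48, 96.
Repeated squaring: 13^1 ≡ 13, 13^2 ≡ 72, 13^4 ≡ 43, 13^8 ≡ 6, 13^16 ≡ 36, 13^32 ≡ 35, 13^64 ≡ 61 (mod 97).
Test 13^d mod 97 for each divisor d in increasing order:
13^1 ≡ 13
13^2 ≡ 72
13^3 = 13^2·13^1 ≡ 63
13^4 ≡ 43
13^6 = 13^4·13^2 ≡ 89
13^8 ≡ 6
13^12 = 13^8·13^4 ≡ 64
13^16 ≡ 36
13^24 = 13^16·13^8 ≡ 22
13^32 ≡ 35
13^48 = 13^32·13^16 ≡ 96
13^96 = 13^64·13^32 ≡ 1  ← first divisor giving 1
The order is 96.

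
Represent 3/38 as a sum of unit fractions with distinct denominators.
1/13 + 1/494

Greedy algorithm:
3/38: ceiling(38/3) = 13, use 1/13
1/494: ceiling(494/1) = 494, use 1/494
Result: 3/38 = 1/13 + 1/494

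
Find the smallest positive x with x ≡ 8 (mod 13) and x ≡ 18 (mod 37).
203

Using Chinese Remainder Theorem:
M = 13 × 37 = 481
M1 = 37, M2 = 13
y1 = 37^(-1) mod 13 = 6
y2 = 13^(-1) mod 37 = 20
x = (8×37×6 + 18×13×20) mod 481 = 203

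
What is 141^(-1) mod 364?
253

gcd(141, 364) = 1, so the inverse exists.
Extended Euclidean algorithm on (364, 141):
364 = 2 × 141 + 82  ⟹  82 = (1)·364 + (-2)·141
141 = 1 × 82 + 59  ⟹  59 = (-1)·364 + (3)·141
82 = 1 × 59 + 23  ⟹  23 = (2)·364 + (-5)·141
59 = 2 × 23 + 13  ⟹  13 = (-5)·364 + (13)·141
23 = 1 × 13 + 10  ⟹  10 = (7)·364 + (-18)·141
13 = 1 × 10 + 3  ⟹  3 = (-12)·364 + (31)·141
10 = 3 × 3 + 1  ⟹  1 = (43)·364 + (-111)·141
So (-111)·141 ≡ 1 (mod 364), i.e. 141^(-1) ≡ -111 ≡ 253 (mod 364).
Check: 141 × 253 = 35673 ≡ 1 (mod 364)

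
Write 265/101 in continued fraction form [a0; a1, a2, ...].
[2; 1, 1, 1, 1, 1, 12]

Euclidean algorithm steps:
265 = 2 × 101 + 63
101 = 1 × 63 + 38
63 = 1 × 38 + 25
38 = 1 × 25 + 13
25 = 1 × 13 + 12
13 = 1 × 12 + 1
12 = 12 × 1 + 0
Continued fraction: [2; 1, 1, 1, 1, 1, 12]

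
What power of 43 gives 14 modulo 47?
18

Baby-step giant-step with step n = ⌈√47⌉ = 7.
Baby steps 43^j mod 47 (j:value) for j=0..6: 0:1, 1:43, 2:16, 3:30, 4:21, 5:10, 6:7.
Giant-step multiplier: 43^(-7) ≡ 43^(46-7) = 43^39 ≡ 5 (mod 47).
Giant steps γ_i = 14·5^i mod 47: γ_0=14, γ_1=23, γ_2=21 (in table at j=4).
x = i·n + j = 2·7 + 4 = 18.
Check: 43^18 ≡ 14 (mod 47).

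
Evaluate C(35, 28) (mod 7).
5

Using Lucas' theorem:
Write n=35 and k=28 in base 7:
n in base 7: [5, 0]
k in base 7: [4, 0]
C(35,28) mod 7 = ∏ C(n_i, k_i) mod 7
Digit binomials (mod 7): C(5,4) = 5; C(0,0) = 1
Product: 5 × 1 = 5 ≡ 5 (mod 7)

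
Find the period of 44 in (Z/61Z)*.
60

61 is prime, so ord(44) divides φ(61) = 60.
Divisors of 60: 1, 2, 3, 4, 5, 6, 10, 12, 15, 20, 30, 60.
Repeated squaring: 44^1 ≡ 44, 44^2 ≡ 45, 44^4 ≡ 12, 44^8 ≡ 22, 44^16 ≡ 57, 44^32 ≡ 16 (mod 61).
Test 44^d mod 61 for each divisor d in increasing order:
44^1 ≡ 44
44^2 ≡ 45
44^3 = 44^2·44^1 ≡ 28
44^4 ≡ 12
44^5 = 44^4·44^1 ≡ 40
44^6 = 44^4·44^2 ≡ 52
44^10 = 44^8·44^2 ≡ 14
44^12 = 44^8·44^4 ≡ 20
44^15 = 44^8·44^4·44^2·44^1 ≡ 11
44^20 = 44^16·44^4 ≡ 13
44^30 = 44^16·44^8·44^4·44^2 ≡ 60
44^60 = 44^32·44^16·44^8·44^4 ≡ 1  ← first divisor giving 1
The order is 60.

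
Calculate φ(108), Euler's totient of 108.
36

108 = 2^2 × 3^3
φ(n) = n × ∏(1 - 1/p) for each prime p dividing n
φ(108) = 108 × (1 - 1/2) × (1 - 1/3) = 36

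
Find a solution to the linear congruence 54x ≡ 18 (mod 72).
x ≡ 3 (mod 4)

gcd(54, 72) = 18, which divides 18, so solutions exist.
Divide through by 18: 3x ≡ 1 (mod 4).
Find 3^(-1) mod 4 by the extended Euclidean algorithm:
4 = 1 × 3 + 1  ⟹  1 = (1)·4 + (-1)·3
So (-1)·3 ≡ 1 (mod 4), i.e. 3^(-1) ≡ -1 ≡ 3 (mod 4).
x ≡ 3 × 1 = 3 ≡ 3 (mod 4).
Check: 54 × 3 = 162 ≡ 18 (mod 72).
x ≡ 3 (mod 4), giving 18 solutions mod 72.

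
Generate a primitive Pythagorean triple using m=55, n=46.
(909, 5060, 5141)

Euclid's formula: a = m² - n², b = 2mn, c = m² + n²
m = 55, n = 46
a = 55² - 46² = 3025 - 2116 = 909
b = 2 × 55 × 46 = 5060
c = 55² + 46² = 3025 + 2116 = 5141
Verification: 909² + 5060² = 826281 + 25603600 = 26429881 = 5141² ✓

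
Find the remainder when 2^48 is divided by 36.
28

Repeated squaring. Binary of 48 = 110000.
2^1 ≡ 2 (mod 36); 2^2 ≡ 4 (mod 36); 2^4 ≡ 16 (mod 36); 2^8 ≡ 4 (mod 36); 2^16 ≡ 16 (mod 36); 2^32 ≡ 4 (mod 36)
2^48 = 2^16 × 2^32 ≡ 28 (mod 36)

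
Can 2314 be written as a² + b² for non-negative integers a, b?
17² + 45² (a=17, b=45)

Factorization: 2314 = 2 × 13 × 89
By Fermat: n is sum of two squares iff every prime p ≡ 3 (mod 4) appears to even power.
All primes ≡ 3 (mod 4) appear to even power.
Search a = 0, 1, 2, … for 2314 - a² a perfect square: first hit at a = 17: 2314 - 289 = 2025 = 45².
2314 = 17² + 45² = 289 + 2025 ✓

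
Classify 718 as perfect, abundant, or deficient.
deficient

Proper divisors of 718: sum = 1 + 2 + 359 = 362
Since 362 < 718, 718 is deficient.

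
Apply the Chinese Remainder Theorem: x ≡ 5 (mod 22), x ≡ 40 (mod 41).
819

Using Chinese Remainder Theorem:
M = 22 × 41 = 902
M1 = 41, M2 = 22
y1 = 41^(-1) mod 22 = 7
y2 = 22^(-1) mod 41 = 28
x = (5×41×7 + 40×22×28) mod 902 = 819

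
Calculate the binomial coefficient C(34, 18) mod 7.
6

Using Lucas' theorem:
Write n=34 and k=18 in base 7:
n in base 7: [4, 6]
k in base 7: [2, 4]
C(34,18) mod 7 = ∏ C(n_i, k_i) mod 7
Digit binomials (mod 7): C(4,2) = 6; C(6,4) = 15 ≡ 1
Product: 6 × 1 = 6 ≡ 6 (mod 7)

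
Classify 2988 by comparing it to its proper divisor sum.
abundant

Proper divisors of 2988: sum = 1 + 2 + 3 + 4 + 6 + 9 + 12 + 18 + ... + 498 + 747 + 996 + 1494 (17 divisors) = 4656
Since 4656 > 2988, 2988 is abundant.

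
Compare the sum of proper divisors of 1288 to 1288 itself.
abundant

Proper divisors of 1288: sum = 1 + 2 + 4 + 7 + 8 + 14 + 23 + 28 + 46 + 56 + 92 + 161 + 184 + 322 + 644 = 1592
Since 1592 > 1288, 1288 is abundant.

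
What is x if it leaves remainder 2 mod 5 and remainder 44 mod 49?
142

Using Chinese Remainder Theorem:
M = 5 × 49 = 245
M1 = 49, M2 = 5
y1 = 49^(-1) mod 5 = 4
y2 = 5^(-1) mod 49 = 10
x = (2×49×4 + 44×5×10) mod 245 = 142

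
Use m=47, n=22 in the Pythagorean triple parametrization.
(1725, 2068, 2693)

Euclid's formula: a = m² - n², b = 2mn, c = m² + n²
m = 47, n = 22
a = 47² - 22² = 2209 - 484 = 1725
b = 2 × 47 × 22 = 2068
c = 47² + 22² = 2209 + 484 = 2693
Verification: 1725² + 2068² = 2975625 + 4276624 = 7252249 = 2693² ✓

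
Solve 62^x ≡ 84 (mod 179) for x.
109

Baby-step giant-step with step n = ⌈√179⌉ = 14.
Baby steps 62^j mod 179 (j:value) for j=0..13: 0:1, 1:62, 2:85, 3:79, 4:65, 5:92, 6:155, 7:123, 8:108, 9:73, 10:51, 11:119, 12:39, 13:91.
Giant-step multiplier: 62^(-14) ≡ 62^(178-14) = 62^164 ≡ 77 (mod 179).
Giant steps γ_i = 84·77^i mod 179: γ_0=84, γ_1=24, γ_2=58, γ_3=170, γ_4=23, γ_5=160, γ_6=148, γ_7=119 (in table at j=11).
x = i·n + j = 7·14 + 11 = 109.
Check: 62^109 ≡ 84 (mod 179).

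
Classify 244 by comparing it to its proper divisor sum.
deficient

Proper divisors of 244: sum = 1 + 2 + 4 + 61 + 122 = 190
Since 190 < 244, 244 is deficient.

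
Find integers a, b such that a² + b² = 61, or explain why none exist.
5² + 6² (a=5, b=6)

Factorization: 61 = 61
By Fermat: n is sum of two squares iff every prime p ≡ 3 (mod 4) appears to even power.
All primes ≡ 3 (mod 4) appear to even power.
Search a = 0, 1, 2, … for 61 - a² a perfect square: first hit at a = 5: 61 - 25 = 36 = 6².
61 = 5² + 6² = 25 + 36 ✓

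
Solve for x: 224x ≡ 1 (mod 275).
124

gcd(224, 275) = 1, so the inverse exists.
Extended Euclidean algorithm on (275, 224):
275 = 1 × 224 + 51  ⟹  51 = (1)·275 + (-1)·224
224 = 4 × 51 + 20  ⟹  20 = (-4)·275 + (5)·224
51 = 2 × 20 + 11  ⟹  11 = (9)·275 + (-11)·224
20 = 1 × 11 + 9  ⟹  9 = (-13)·275 + (16)·224
11 = 1 × 9 + 2  ⟹  2 = (22)·275 + (-27)·224
9 = 4 × 2 + 1  ⟹  1 = (-101)·275 + (124)·224
So (124)·224 ≡ 1 (mod 275), i.e. 224^(-1) ≡ 124 (mod 275).
Check: 224 × 124 = 27776 ≡ 1 (mod 275)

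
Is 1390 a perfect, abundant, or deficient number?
deficient

Proper divisors of 1390: sum = 1 + 2 + 5 + 10 + 139 + 278 + 695 = 1130
Since 1130 < 1390, 1390 is deficient.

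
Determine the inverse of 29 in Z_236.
57

gcd(29, 236) = 1, so the inverse exists.
Extended Euclidean algorithm on (236, 29):
236 = 8 × 29 + 4  ⟹  4 = (1)·236 + (-8)·29
29 = 7 × 4 + 1  ⟹  1 = (-7)·236 + (57)·29
So (57)·29 ≡ 1 (mod 236), i.e. 29^(-1) ≡ 57 (mod 236).
Check: 29 × 57 = 1653 ≡ 1 (mod 236)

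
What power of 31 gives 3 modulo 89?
71

Baby-step giant-step with step n = ⌈√89⌉ = 10.
Baby steps 31^j mod 89 (j:value) for j=0..9: 0:1, 1:31, 2:71, 3:65, 4:57, 5:76, 6:42, 7:56, 8:45, 9:60.
Giant-step multiplier: 31^(-10) ≡ 31^(88-10) = 31^78 ≡ 79 (mod 89).
Giant steps γ_i = 3·79^i mod 89: γ_0=3, γ_1=59, γ_2=33, γ_3=26, γ_4=7, γ_5=19, γ_6=77, γ_7=31 (in table at j=1).
x = i·n + j = 7·10 + 1 = 71.
Check: 31^71 ≡ 3 (mod 89).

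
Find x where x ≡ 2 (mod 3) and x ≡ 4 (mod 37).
41

Using Chinese Remainder Theorem:
M = 3 × 37 = 111
M1 = 37, M2 = 3
y1 = 37^(-1) mod 3 = 1
y2 = 3^(-1) mod 37 = 25
x = (2×37×1 + 4×3×25) mod 111 = 41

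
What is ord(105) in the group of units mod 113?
28

113 is prime, so ord(105) divides φ(113) = 112.
Divisors of 112: 1, 2, 4, 7, 8, 14, 16, 28, 56, 112.
Repeated squaring: 105^1 ≡ 105, 105^2 ≡ 64, 105^4 ≡ 28, 105^8 ≡ 106, 105^16 ≡ 49, 105^32 ≡ 28, 105^64 ≡ 106 (mod 113).
Test 105^d mod 113 for each divisor d in increasing order:
105^1 ≡ 105
105^2 ≡ 64
105^4 ≡ 28
105^7 = 105^4·105^2·105^1 ≡ 15
105^8 ≡ 106
105^14 = 105^8·105^4·105^2 ≡ 112
105^16 ≡ 49
105^28 = 105^16·105^8·105^4 ≡ 1  ← first divisor giving 1
The order is 28.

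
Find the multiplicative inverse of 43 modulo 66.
43

gcd(43, 66) = 1, so the inverse exists.
Extended Euclidean algorithm on (66, 43):
66 = 1 × 43 + 23  ⟹  23 = (1)·66 + (-1)·43
43 = 1 × 23 + 20  ⟹  20 = (-1)·66 + (2)·43
23 = 1 × 20 + 3  ⟹  3 = (2)·66 + (-3)·43
20 = 6 × 3 + 2  ⟹  2 = (-13)·66 + (20)·43
3 = 1 × 2 + 1  ⟹  1 = (15)·66 + (-23)·43
So (-23)·43 ≡ 1 (mod 66), i.e. 43^(-1) ≡ -23 ≡ 43 (mod 66).
Check: 43 × 43 = 1849 ≡ 1 (mod 66)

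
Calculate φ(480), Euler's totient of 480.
128

480 = 2^5 × 3 × 5
φ(n) = n × ∏(1 - 1/p) for each prime p dividing n
φ(480) = 480 × (1 - 1/2) × (1 - 1/3) × (1 - 1/5) = 128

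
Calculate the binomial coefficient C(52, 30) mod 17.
0

Using Lucas' theorem:
Write n=52 and k=30 in base 17:
n in base 17: [3, 1]
k in base 17: [1, 13]
C(52,30) mod 17 = ∏ C(n_i, k_i) mod 17
Digit binomials (mod 17): C(3,1) = 3; C(1,13) = 0 (k_i > n_i)
Product: 3 × 0 = 0 ≡ 0 (mod 17)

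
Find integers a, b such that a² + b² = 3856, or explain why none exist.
16² + 60² (a=16, b=60)

Factorization: 3856 = 2^4 × 241
By Fermat: n is sum of two squares iff every prime p ≡ 3 (mod 4) appears to even power.
All primes ≡ 3 (mod 4) appear to even power.
Search a = 0, 1, 2, … for 3856 - a² a perfect square: first hit at a = 16: 3856 - 256 = 3600 = 60².
3856 = 16² + 60² = 256 + 3600 ✓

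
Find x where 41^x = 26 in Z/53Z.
41

Baby-step giant-step with step n = ⌈√53⌉ = 8.
Baby steps 41^j mod 53 (j:value) for j=0..7: 0:1, 1:41, 2:38, 3:21, 4:13, 5:3, 6:17, 7:8.
Giant-step multiplier: 41^(-8) ≡ 41^(52-8) = 41^44 ≡ 16 (mod 53).
Giant steps γ_i = 26·16^i mod 53: γ_0=26, γ_1=45, γ_2=31, γ_3=19, γ_4=39, γ_5=41 (in table at j=1).
x = i·n + j = 5·8 + 1 = 41.
Check: 41^41 ≡ 26 (mod 53).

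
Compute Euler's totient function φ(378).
108

378 = 2 × 3^3 × 7
φ(n) = n × ∏(1 - 1/p) for each prime p dividing n
φ(378) = 378 × (1 - 1/2) × (1 - 1/3) × (1 - 1/7) = 108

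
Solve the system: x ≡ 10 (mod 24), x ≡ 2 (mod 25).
202

Using Chinese Remainder Theorem:
M = 24 × 25 = 600
M1 = 25, M2 = 24
y1 = 25^(-1) mod 24 = 1
y2 = 24^(-1) mod 25 = 24
x = (10×25×1 + 2×24×24) mod 600 = 202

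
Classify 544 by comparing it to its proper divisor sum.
abundant

Proper divisors of 544: sum = 1 + 2 + 4 + 8 + 16 + 17 + 32 + 34 + 68 + 136 + 272 = 590
Since 590 > 544, 544 is abundant.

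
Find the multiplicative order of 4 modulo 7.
3

7 is prime, so ord(4) divides φ(7) = 6.
Divisors of 6: 1, 2, 3, 6.
Repeated squaring: 4^1 ≡ 4, 4^2 ≡ 2, 4^4 ≡ 4 (mod 7).
Test 4^d mod 7 for each divisor d in increasing order:
4^1 ≡ 4
4^2 ≡ 2
4^3 = 4^2·4^1 ≡ 1  ← first divisor giving 1
The order is 3.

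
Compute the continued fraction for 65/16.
[4; 16]

Euclidean algorithm steps:
65 = 4 × 16 + 1
16 = 16 × 1 + 0
Continued fraction: [4; 16]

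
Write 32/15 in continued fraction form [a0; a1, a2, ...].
[2; 7, 2]

Euclidean algorithm steps:
32 = 2 × 15 + 2
15 = 7 × 2 + 1
2 = 2 × 1 + 0
Continued fraction: [2; 7, 2]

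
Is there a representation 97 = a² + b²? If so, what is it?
4² + 9² (a=4, b=9)

Factorization: 97 = 97
By Fermat: n is sum of two squares iff every prime p ≡ 3 (mod 4) appears to even power.
All primes ≡ 3 (mod 4) appear to even power.
Search a = 0, 1, 2, … for 97 - a² a perfect square: first hit at a = 4: 97 - 16 = 81 = 9².
97 = 4² + 9² = 16 + 81 ✓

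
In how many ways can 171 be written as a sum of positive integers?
301384802048

p(n) counts ways to write n as a sum of positive integers (order ignored).
Euler's pentagonal recurrence: p(k) = p(k-1) + p(k-2) - p(k-5) - p(k-7) + p(k-12) + p(k-15) - ... (offsets j(3j∓1)/2, signs ++--, p(0)=1, p(<0)=0).
DP table for k = 0..170: p(0)=1, p(1)=1, p(2)=2, p(3)=3, p(4)=5, p(5)=7, p(6)=11, p(7)=15, p(8)=22, p(9)=30, p(10)=42, p(11)=56, p(12)=77, p(13)=101, p(14)=135, p(15)=176, p(16)=231, p(17)=297, p(18)=385, p(19)=490, p(20)=627, p(21)=792, p(22)=1002, p(23)=1255, p(24)=1575, p(25)=1958, p(26)=2436, p(27)=3010, p(28)=3718, p(29)=4565, p(30)=5604, p(31)=6842, p(32)=8349, p(33)=10143, p(34)=12310, p(35)=14883, p(36)=17977, p(37)=21637, p(38)=26015, p(39)=31185, p(40)=37338, p(41)=44583, p(42)=53174, p(43)=63261, p(44)=75175, p(45)=89134, p(46)=105558, p(47)=124754, p(48)=147273, p(49)=173525, p(50)=204226, p(51)=239943, p(52)=281589, p(53)=329931, p(54)=386155, p(55)=451276, p(56)=526823, p(57)=614154, p(58)=715220, p(59)=831820, p(60)=966467, p(61)=1121505, p(62)=1300156, p(63)=1505499, p(64)=1741630, p(65)=2012558, p(66)=2323520, p(67)=2679689, p(68)=3087735, p(69)=3554345, p(70)=4087968, p(71)=4697205, p(72)=5392783, p(73)=6185689, p(74)=7089500, p(75)=8118264, p(76)=9289091, p(77)=10619863, p(78)=12132164, p(79)=13848650, p(80)=15796476, p(81)=18004327, p(82)=20506255, p(83)=23338469, p(84)=26543660, p(85)=30167357, p(86)=34262962, p(87)=38887673, p(88)=44108109, p(89)=49995925, p(90)=56634173, p(91)=64112359, p(92)=72533807, p(93)=82010177, p(94)=92669720, p(95)=104651419, p(96)=118114304, p(97)=133230930, p(98)=150198136, p(99)=169229875, p(100)=190569292, p(101)=214481126, p(102)=241265379, p(103)=271248950, p(104)=304801365, p(105)=342325709, p(106)=384276336, p(107)=431149389, p(108)=483502844, p(109)=541946240, p(110)=607163746, p(111)=679903203, p(112)=761002156, p(113)=851376628, p(114)=952050665, p(115)=1064144451, p(116)=1188908248, p(117)=1327710076, p(118)=1482074143, p(119)=1653668665, p(120)=1844349560, p(121)=2056148051, p(122)=2291320912, p(123)=2552338241, p(124)=2841940500, p(125)=3163127352, p(126)=3519222692, p(127)=3913864295, p(128)=4351078600, p(129)=4835271870, p(130)=5371315400, p(131)=5964539504, p(132)=6620830889, p(133)=7346629512, p(134)=8149040695, p(135)=9035836076, p(136)=10015581680, p(137)=11097645016, p(138)=12292341831, p(139)=13610949895, p(140)=15065878135, p(141)=16670689208, p(142)=18440293320, p(143)=20390982757, p(144)=22540654445, p(145)=24908858009, p(146)=27517052599, p(147)=30388671978, p(148)=33549419497, p(149)=37027355200, p(150)=40853235313, p(151)=45060624582, p(152)=49686288421, p(153)=54770336324, p(154)=60356673280, p(155)=66493182097, p(156)=73232243759, p(157)=80630964769, p(158)=88751778802, p(159)=97662728555, p(160)=107438159466, p(161)=118159068427, p(162)=129913904637, p(163)=142798995930, p(164)=156919475295, p(165)=172389800255, p(166)=189334822579, p(167)=207890420102, p(168)=228204732751, p(169)=250438925115, p(170)=274768617130.
Final step: p(171) = p(170) + p(169) - p(166) - p(164) + p(159) + p(156) - p(149) - p(145) + p(136) + p(131) - p(120) - p(114) + p(101) + p(94) - p(79) - p(71) + p(54) + p(45) - p(26) - p(16)
= 274768617130 + 250438925115 - 189334822579 - 156919475295 + 97662728555 + 73232243759 - 37027355200 - 24908858009 + 10015581680 + 5964539504 - 1844349560 - 952050665 + 214481126 + 92669720 - 13848650 - 4697205 + 386155 + 89134 - 2436 - 231
= 301384802048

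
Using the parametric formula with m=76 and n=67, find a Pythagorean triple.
(1287, 10184, 10265)

Euclid's formula: a = m² - n², b = 2mn, c = m² + n²
m = 76, n = 67
a = 76² - 67² = 5776 - 4489 = 1287
b = 2 × 76 × 67 = 10184
c = 76² + 67² = 5776 + 4489 = 10265
Verification: 1287² + 10184² = 1656369 + 103713856 = 105370225 = 10265² ✓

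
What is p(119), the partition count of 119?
1653668665

p(n) counts ways to write n as a sum of positive integers (order ignored).
Euler's pentagonal recurrence: p(k) = p(k-1) + p(k-2) - p(k-5) - p(k-7) + p(k-12) + p(k-15) - ... (offsets j(3j∓1)/2, signs ++--, p(0)=1, p(<0)=0).
DP table for k = 0..118: p(0)=1, p(1)=1, p(2)=2, p(3)=3, p(4)=5, p(5)=7, p(6)=11, p(7)=15, p(8)=22, p(9)=30, p(10)=42, p(11)=56, p(12)=77, p(13)=101, p(14)=135, p(15)=176, p(16)=231, p(17)=297, p(18)=385, p(19)=490, p(20)=627, p(21)=792, p(22)=1002, p(23)=1255, p(24)=1575, p(25)=1958, p(26)=2436, p(27)=3010, p(28)=3718, p(29)=4565, p(30)=5604, p(31)=6842, p(32)=8349, p(33)=10143, p(34)=12310, p(35)=14883, p(36)=17977, p(37)=21637, p(38)=26015, p(39)=31185, p(40)=37338, p(41)=44583, p(42)=53174, p(43)=63261, p(44)=75175, p(45)=89134, p(46)=105558, p(47)=124754, p(48)=147273, p(49)=173525, p(50)=204226, p(51)=239943, p(52)=281589, p(53)=329931, p(54)=386155, p(55)=451276, p(56)=526823, p(57)=614154, p(58)=715220, p(59)=831820, p(60)=966467, p(61)=1121505, p(62)=1300156, p(63)=1505499, p(64)=1741630, p(65)=2012558, p(66)=2323520, p(67)=2679689, p(68)=3087735, p(69)=3554345, p(70)=4087968, p(71)=4697205, p(72)=5392783, p(73)=6185689, p(74)=7089500, p(75)=8118264, p(76)=9289091, p(77)=10619863, p(78)=12132164, p(79)=13848650, p(80)=15796476, p(81)=18004327, p(82)=20506255, p(83)=23338469, p(84)=26543660, p(85)=30167357, p(86)=34262962, p(87)=38887673, p(88)=44108109, p(89)=49995925, p(90)=56634173, p(91)=64112359, p(92)=72533807, p(93)=82010177, p(94)=92669720, p(95)=104651419, p(96)=118114304, p(97)=133230930, p(98)=150198136, p(99)=169229875, p(100)=190569292, p(101)=214481126, p(102)=241265379, p(103)=271248950, p(104)=304801365, p(105)=342325709, p(106)=384276336, p(107)=431149389, p(108)=483502844, p(109)=541946240, p(110)=607163746, p(111)=679903203, p(112)=761002156, p(113)=851376628, p(114)=952050665, p(115)=1064144451, p(116)=1188908248, p(117)=1327710076, p(118)=1482074143.
Final step: p(119) = p(118) + p(117) - p(114) - p(112) + p(107) + p(104) - p(97) - p(93) + p(84) + p(79) - p(68) - p(62) + p(49) + p(42) - p(27) - p(19) + p(2)
= 1482074143 + 1327710076 - 952050665 - 761002156 + 431149389 + 304801365 - 133230930 - 82010177 + 26543660 + 13848650 - 3087735 - 1300156 + 173525 + 53174 - 3010 - 490 + 2
= 1653668665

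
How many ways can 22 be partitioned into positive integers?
1002

p(n) counts ways to write n as a sum of positive integers (order ignored).
Euler's pentagonal recurrence: p(k) = p(k-1) + p(k-2) - p(k-5) - p(k-7) + p(k-12) + p(k-15) - ... (offsets j(3j∓1)/2, signs ++--, p(0)=1, p(<0)=0).
DP table for k = 0..21: p(0)=1, p(1)=1, p(2)=2, p(3)=3, p(4)=5, p(5)=7, p(6)=11, p(7)=15, p(8)=22, p(9)=30, p(10)=42, p(11)=56, p(12)=77, p(13)=101, p(14)=135, p(15)=176, p(16)=231, p(17)=297, p(18)=385, p(19)=490, p(20)=627, p(21)=792.
Final step: p(22) = p(21) + p(20) - p(17) - p(15) + p(10) + p(7) - p(0)
= 792 + 627 - 297 - 176 + 42 + 15 - 1
= 1002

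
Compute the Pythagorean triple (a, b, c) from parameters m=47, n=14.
(2013, 1316, 2405)

Euclid's formula: a = m² - n², b = 2mn, c = m² + n²
m = 47, n = 14
a = 47² - 14² = 2209 - 196 = 2013
b = 2 × 47 × 14 = 1316
c = 47² + 14² = 2209 + 196 = 2405
Verification: 2013² + 1316² = 4052169 + 1731856 = 5784025 = 2405² ✓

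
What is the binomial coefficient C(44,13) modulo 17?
0

Using Lucas' theorem:
Write n=44 and k=13 in base 17:
n in base 17: [2, 10]
k in base 17: [0, 13]
C(44,13) mod 17 = ∏ C(n_i, k_i) mod 17
Digit binomials (mod 17): C(2,0) = 1; C(10,13) = 0 (k_i > n_i)
Product: 1 × 0 = 0 ≡ 0 (mod 17)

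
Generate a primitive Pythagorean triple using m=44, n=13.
(1767, 1144, 2105)

Euclid's formula: a = m² - n², b = 2mn, c = m² + n²
m = 44, n = 13
a = 44² - 13² = 1936 - 169 = 1767
b = 2 × 44 × 13 = 1144
c = 44² + 13² = 1936 + 169 = 2105
Verification: 1767² + 1144² = 3122289 + 1308736 = 4431025 = 2105² ✓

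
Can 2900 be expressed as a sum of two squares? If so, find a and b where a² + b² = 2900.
14² + 52² (a=14, b=52)

Factorization: 2900 = 2^2 × 5^2 × 29
By Fermat: n is sum of two squares iff every prime p ≡ 3 (mod 4) appears to even power.
All primes ≡ 3 (mod 4) appear to even power.
Search a = 0, 1, 2, … for 2900 - a² a perfect square: first hit at a = 14: 2900 - 196 = 2704 = 52².
2900 = 14² + 52² = 196 + 2704 ✓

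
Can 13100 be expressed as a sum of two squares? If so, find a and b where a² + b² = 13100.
Not possible

Factorization: 13100 = 2^2 × 5^2 × 131
By Fermat: n is sum of two squares iff every prime p ≡ 3 (mod 4) appears to even power.
Prime(s) ≡ 3 (mod 4) with odd exponent: [(131, 1)]
Therefore 13100 cannot be expressed as a² + b².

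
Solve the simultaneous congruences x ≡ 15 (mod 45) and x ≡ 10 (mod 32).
330

Using Chinese Remainder Theorem:
M = 45 × 32 = 1440
M1 = 32, M2 = 45
y1 = 32^(-1) mod 45 = 38
y2 = 45^(-1) mod 32 = 5
x = (15×32×38 + 10×45×5) mod 1440 = 330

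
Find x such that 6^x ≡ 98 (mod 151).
54

Baby-step giant-step with step n = ⌈√151⌉ = 13.
Baby steps 6^j mod 151 (j:value) for j=0..12: 0:1, 1:6, 2:36, 3:65, 4:88, 5:75, 6:148, 7:133, 8:43, 9:107, 10:38, 11:77, 12:9.
Giant-step multiplier: 6^(-13) ≡ 6^(150-13) = 6^137 ≡ 14 (mod 151).
Giant steps γ_i = 98·14^i mod 151: γ_0=98, γ_1=13, γ_2=31, γ_3=132, γ_4=36 (in table at j=2).
x = i·n + j = 4·13 + 2 = 54.
Check: 6^54 ≡ 98 (mod 151).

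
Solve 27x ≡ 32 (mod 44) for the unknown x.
x ≡ 24 (mod 44)

gcd(27, 44) = 1, which divides 32, so solutions exist.
Find 27^(-1) mod 44 by the extended Euclidean algorithm:
44 = 1 × 27 + 17  ⟹  17 = (1)·44 + (-1)·27
27 = 1 × 17 + 10  ⟹  10 = (-1)·44 + (2)·27
17 = 1 × 10 + 7  ⟹  7 = (2)·44 + (-3)·27
10 = 1 × 7 + 3  ⟹  3 = (-3)·44 + (5)·27
7 = 2 × 3 + 1  ⟹  1 = (8)·44 + (-13)·27
So (-13)·27 ≡ 1 (mod 44), i.e. 27^(-1) ≡ -13 ≡ 31 (mod 44).
x ≡ 31 × 32 = 992 ≡ 24 (mod 44).
Check: 27 × 24 = 648 ≡ 32 (mod 44).
Unique solution: x ≡ 24 (mod 44)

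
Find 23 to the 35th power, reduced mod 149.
135

Repeated squaring. Binary of 35 = 100011.
23^1 ≡ 23 (mod 149); 23^2 ≡ 82 (mod 149); 23^4 ≡ 19 (mod 149); 23^8 ≡ 63 (mod 149); 23^16 ≡ 95 (mod 149); 23^32 ≡ 85 (mod 149)
23^35 = 23^1 × 23^2 × 23^32 ≡ 135 (mod 149)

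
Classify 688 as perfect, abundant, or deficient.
deficient

Proper divisors of 688: sum = 1 + 2 + 4 + 8 + 16 + 43 + 86 + 172 + 344 = 676
Since 676 < 688, 688 is deficient.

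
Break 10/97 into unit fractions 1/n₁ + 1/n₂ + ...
1/10 + 1/324 + 1/157140

Greedy algorithm:
10/97: ceiling(97/10) = 10, use 1/10
3/970: ceiling(970/3) = 324, use 1/324
1/157140: ceiling(157140/1) = 157140, use 1/157140
Result: 10/97 = 1/10 + 1/324 + 1/157140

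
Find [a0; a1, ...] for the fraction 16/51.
[0; 3, 5, 3]

Euclidean algorithm steps:
16 = 0 × 51 + 16
51 = 3 × 16 + 3
16 = 5 × 3 + 1
3 = 3 × 1 + 0
Continued fraction: [0; 3, 5, 3]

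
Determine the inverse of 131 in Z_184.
59

gcd(131, 184) = 1, so the inverse exists.
Extended Euclidean algorithm on (184, 131):
184 = 1 × 131 + 53  ⟹  53 = (1)·184 + (-1)·131
131 = 2 × 53 + 25  ⟹  25 = (-2)·184 + (3)·131
53 = 2 × 25 + 3  ⟹  3 = (5)·184 + (-7)·131
25 = 8 × 3 + 1  ⟹  1 = (-42)·184 + (59)·131
So (59)·131 ≡ 1 (mod 184), i.e. 131^(-1) ≡ 59 (mod 184).
Check: 131 × 59 = 7729 ≡ 1 (mod 184)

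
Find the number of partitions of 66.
2323520

p(n) counts ways to write n as a sum of positive integers (order ignored).
Euler's pentagonal recurrence: p(k) = p(k-1) + p(k-2) - p(k-5) - p(k-7) + p(k-12) + p(k-15) - ... (offsets j(3j∓1)/2, signs ++--, p(0)=1, p(<0)=0).
DP table for k = 0..65: p(0)=1, p(1)=1, p(2)=2, p(3)=3, p(4)=5, p(5)=7, p(6)=11, p(7)=15, p(8)=22, p(9)=30, p(10)=42, p(11)=56, p(12)=77, p(13)=101, p(14)=135, p(15)=176, p(16)=231, p(17)=297, p(18)=385, p(19)=490, p(20)=627, p(21)=792, p(22)=1002, p(23)=1255, p(24)=1575, p(25)=1958, p(26)=2436, p(27)=3010, p(28)=3718, p(29)=4565, p(30)=5604, p(31)=6842, p(32)=8349, p(33)=10143, p(34)=12310, p(35)=14883, p(36)=17977, p(37)=21637, p(38)=26015, p(39)=31185, p(40)=37338, p(41)=44583, p(42)=53174, p(43)=63261, p(44)=75175, p(45)=89134, p(46)=105558, p(47)=124754, p(48)=147273, p(49)=173525, p(50)=204226, p(51)=239943, p(52)=281589, p(53)=329931, p(54)=386155, p(55)=451276, p(56)=526823, p(57)=614154, p(58)=715220, p(59)=831820, p(60)=966467, p(61)=1121505, p(62)=1300156, p(63)=1505499, p(64)=1741630, p(65)=2012558.
Final step: p(66) = p(65) + p(64) - p(61) - p(59) + p(54) + p(51) - p(44) - p(40) + p(31) + p(26) - p(15) - p(9)
= 2012558 + 1741630 - 1121505 - 831820 + 386155 + 239943 - 75175 - 37338 + 6842 + 2436 - 176 - 30
= 2323520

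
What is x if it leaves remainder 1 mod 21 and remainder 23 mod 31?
85

Using Chinese Remainder Theorem:
M = 21 × 31 = 651
M1 = 31, M2 = 21
y1 = 31^(-1) mod 21 = 19
y2 = 21^(-1) mod 31 = 3
x = (1×31×19 + 23×21×3) mod 651 = 85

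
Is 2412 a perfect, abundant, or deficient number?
abundant

Proper divisors of 2412: sum = 1 + 2 + 3 + 4 + 6 + 9 + 12 + 18 + ... + 402 + 603 + 804 + 1206 (17 divisors) = 3776
Since 3776 > 2412, 2412 is abundant.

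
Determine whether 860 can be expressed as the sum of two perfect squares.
Not possible

Factorization: 860 = 2^2 × 5 × 43
By Fermat: n is sum of two squares iff every prime p ≡ 3 (mod 4) appears to even power.
Prime(s) ≡ 3 (mod 4) with odd exponent: [(43, 1)]
Therefore 860 cannot be expressed as a² + b².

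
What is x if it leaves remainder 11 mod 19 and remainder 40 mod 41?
163

Using Chinese Remainder Theorem:
M = 19 × 41 = 779
M1 = 41, M2 = 19
y1 = 41^(-1) mod 19 = 13
y2 = 19^(-1) mod 41 = 13
x = (11×41×13 + 40×19×13) mod 779 = 163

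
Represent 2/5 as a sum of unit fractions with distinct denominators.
1/3 + 1/15

Greedy algorithm:
2/5: ceiling(5/2) = 3, use 1/3
1/15: ceiling(15/1) = 15, use 1/15
Result: 2/5 = 1/3 + 1/15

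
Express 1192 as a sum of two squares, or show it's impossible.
6² + 34² (a=6, b=34)

Factorization: 1192 = 2^3 × 149
By Fermat: n is sum of two squares iff every prime p ≡ 3 (mod 4) appears to even power.
All primes ≡ 3 (mod 4) appear to even power.
Search a = 0, 1, 2, … for 1192 - a² a perfect square: first hit at a = 6: 1192 - 36 = 1156 = 34².
1192 = 6² + 34² = 36 + 1156 ✓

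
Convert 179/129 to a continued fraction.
[1; 2, 1, 1, 2, 1, 1, 1, 2]

Euclidean algorithm steps:
179 = 1 × 129 + 50
129 = 2 × 50 + 29
50 = 1 × 29 + 21
29 = 1 × 21 + 8
21 = 2 × 8 + 5
8 = 1 × 5 + 3
5 = 1 × 3 + 2
3 = 1 × 2 + 1
2 = 2 × 1 + 0
Continued fraction: [1; 2, 1, 1, 2, 1, 1, 1, 2]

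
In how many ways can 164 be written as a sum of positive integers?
156919475295

p(n) counts ways to write n as a sum of positive integers (order ignored).
Euler's pentagonal recurrence: p(k) = p(k-1) + p(k-2) - p(k-5) - p(k-7) + p(k-12) + p(k-15) - ... (offsets j(3j∓1)/2, signs ++--, p(0)=1, p(<0)=0).
DP table for k = 0..163: p(0)=1, p(1)=1, p(2)=2, p(3)=3, p(4)=5, p(5)=7, p(6)=11, p(7)=15, p(8)=22, p(9)=30, p(10)=42, p(11)=56, p(12)=77, p(13)=101, p(14)=135, p(15)=176, p(16)=231, p(17)=297, p(18)=385, p(19)=490, p(20)=627, p(21)=792, p(22)=1002, p(23)=1255, p(24)=1575, p(25)=1958, p(26)=2436, p(27)=3010, p(28)=3718, p(29)=4565, p(30)=5604, p(31)=6842, p(32)=8349, p(33)=10143, p(34)=12310, p(35)=14883, p(36)=17977, p(37)=21637, p(38)=26015, p(39)=31185, p(40)=37338, p(41)=44583, p(42)=53174, p(43)=63261, p(44)=75175, p(45)=89134, p(46)=105558, p(47)=124754, p(48)=147273, p(49)=173525, p(50)=204226, p(51)=239943, p(52)=281589, p(53)=329931, p(54)=386155, p(55)=451276, p(56)=526823, p(57)=614154, p(58)=715220, p(59)=831820, p(60)=966467, p(61)=1121505, p(62)=1300156, p(63)=1505499, p(64)=1741630, p(65)=2012558, p(66)=2323520, p(67)=2679689, p(68)=3087735, p(69)=3554345, p(70)=4087968, p(71)=4697205, p(72)=5392783, p(73)=6185689, p(74)=7089500, p(75)=8118264, p(76)=9289091, p(77)=10619863, p(78)=12132164, p(79)=13848650, p(80)=15796476, p(81)=18004327, p(82)=20506255, p(83)=23338469, p(84)=26543660, p(85)=30167357, p(86)=34262962, p(87)=38887673, p(88)=44108109, p(89)=49995925, p(90)=56634173, p(91)=64112359, p(92)=72533807, p(93)=82010177, p(94)=92669720, p(95)=104651419, p(96)=118114304, p(97)=133230930, p(98)=150198136, p(99)=169229875, p(100)=190569292, p(101)=214481126, p(102)=241265379, p(103)=271248950, p(104)=304801365, p(105)=342325709, p(106)=384276336, p(107)=431149389, p(108)=483502844, p(109)=541946240, p(110)=607163746, p(111)=679903203, p(112)=761002156, p(113)=851376628, p(114)=952050665, p(115)=1064144451, p(116)=1188908248, p(117)=1327710076, p(118)=1482074143, p(119)=1653668665, p(120)=1844349560, p(121)=2056148051, p(122)=2291320912, p(123)=2552338241, p(124)=2841940500, p(125)=3163127352, p(126)=3519222692, p(127)=3913864295, p(128)=4351078600, p(129)=4835271870, p(130)=5371315400, p(131)=5964539504, p(132)=6620830889, p(133)=7346629512, p(134)=8149040695, p(135)=9035836076, p(136)=10015581680, p(137)=11097645016, p(138)=12292341831, p(139)=13610949895, p(140)=15065878135, p(141)=16670689208, p(142)=18440293320, p(143)=20390982757, p(144)=22540654445, p(145)=24908858009, p(146)=27517052599, p(147)=30388671978, p(148)=33549419497, p(149)=37027355200, p(150)=40853235313, p(151)=45060624582, p(152)=49686288421, p(153)=54770336324, p(154)=60356673280, p(155)=66493182097, p(156)=73232243759, p(157)=80630964769, p(158)=88751778802, p(159)=97662728555, p(160)=107438159466, p(161)=118159068427, p(162)=129913904637, p(163)=142798995930.
Final step: p(164) = p(163) + p(162) - p(159) - p(157) + p(152) + p(149) - p(142) - p(138) + p(129) + p(124) - p(113) - p(107) + p(94) + p(87) - p(72) - p(64) + p(47) + p(38) - p(19) - p(9)
= 142798995930 + 129913904637 - 97662728555 - 80630964769 + 49686288421 + 37027355200 - 18440293320 - 12292341831 + 4835271870 + 2841940500 - 851376628 - 431149389 + 92669720 + 38887673 - 5392783 - 1741630 + 124754 + 26015 - 490 - 30
= 156919475295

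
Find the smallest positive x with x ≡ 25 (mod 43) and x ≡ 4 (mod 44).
928

Using Chinese Remainder Theorem:
M = 43 × 44 = 1892
M1 = 44, M2 = 43
y1 = 44^(-1) mod 43 = 1
y2 = 43^(-1) mod 44 = 43
x = (25×44×1 + 4×43×43) mod 1892 = 928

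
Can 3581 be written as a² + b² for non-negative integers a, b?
10² + 59² (a=10, b=59)

Factorization: 3581 = 3581
By Fermat: n is sum of two squares iff every prime p ≡ 3 (mod 4) appears to even power.
All primes ≡ 3 (mod 4) appear to even power.
Search a = 0, 1, 2, … for 3581 - a² a perfect square: first hit at a = 10: 3581 - 100 = 3481 = 59².
3581 = 10² + 59² = 100 + 3481 ✓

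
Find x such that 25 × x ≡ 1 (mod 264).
169

gcd(25, 264) = 1, so the inverse exists.
Extended Euclidean algorithm on (264, 25):
264 = 10 × 25 + 14  ⟹  14 = (1)·264 + (-10)·25
25 = 1 × 14 + 11  ⟹  11 = (-1)·264 + (11)·25
14 = 1 × 11 + 3  ⟹  3 = (2)·264 + (-21)·25
11 = 3 × 3 + 2  ⟹  2 = (-7)·264 + (74)·25
3 = 1 × 2 + 1  ⟹  1 = (9)·264 + (-95)·25
So (-95)·25 ≡ 1 (mod 264), i.e. 25^(-1) ≡ -95 ≡ 169 (mod 264).
Check: 25 × 169 = 4225 ≡ 1 (mod 264)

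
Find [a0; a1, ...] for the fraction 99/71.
[1; 2, 1, 1, 6, 2]

Euclidean algorithm steps:
99 = 1 × 71 + 28
71 = 2 × 28 + 15
28 = 1 × 15 + 13
15 = 1 × 13 + 2
13 = 6 × 2 + 1
2 = 2 × 1 + 0
Continued fraction: [1; 2, 1, 1, 6, 2]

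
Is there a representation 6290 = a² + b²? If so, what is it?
7² + 79² (a=7, b=79)

Factorization: 6290 = 2 × 5 × 17 × 37
By Fermat: n is sum of two squares iff every prime p ≡ 3 (mod 4) appears to even power.
All primes ≡ 3 (mod 4) appear to even power.
Search a = 0, 1, 2, … for 6290 - a² a perfect square: first hit at a = 7: 6290 - 49 = 6241 = 79².
6290 = 7² + 79² = 49 + 6241 ✓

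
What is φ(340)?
128

340 = 2^2 × 5 × 17
φ(n) = n × ∏(1 - 1/p) for each prime p dividing n
φ(340) = 340 × (1 - 1/2) × (1 - 1/5) × (1 - 1/17) = 128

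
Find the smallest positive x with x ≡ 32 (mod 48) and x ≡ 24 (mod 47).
1904

Using Chinese Remainder Theorem:
M = 48 × 47 = 2256
M1 = 47, M2 = 48
y1 = 47^(-1) mod 48 = 47
y2 = 48^(-1) mod 47 = 1
x = (32×47×47 + 24×48×1) mod 2256 = 1904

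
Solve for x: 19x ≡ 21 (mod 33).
x ≡ 15 (mod 33)

gcd(19, 33) = 1, which divides 21, so solutions exist.
Find 19^(-1) mod 33 by the extended Euclidean algorithm:
33 = 1 × 19 + 14  ⟹  14 = (1)·33 + (-1)·19
19 = 1 × 14 + 5  ⟹  5 = (-1)·33 + (2)·19
14 = 2 × 5 + 4  ⟹  4 = (3)·33 + (-5)·19
5 = 1 × 4 + 1  ⟹  1 = (-4)·33 + (7)·19
So (7)·19 ≡ 1 (mod 33), i.e. 19^(-1) ≡ 7 (mod 33).
x ≡ 7 × 21 = 147 ≡ 15 (mod 33).
Check: 19 × 15 = 285 ≡ 21 (mod 33).
Unique solution: x ≡ 15 (mod 33)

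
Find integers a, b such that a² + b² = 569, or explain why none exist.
13² + 20² (a=13, b=20)

Factorization: 569 = 569
By Fermat: n is sum of two squares iff every prime p ≡ 3 (mod 4) appears to even power.
All primes ≡ 3 (mod 4) appear to even power.
Search a = 0, 1, 2, … for 569 - a² a perfect square: first hit at a = 13: 569 - 169 = 400 = 20².
569 = 13² + 20² = 169 + 400 ✓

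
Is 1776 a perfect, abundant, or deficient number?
abundant

Proper divisors of 1776: sum = 1 + 2 + 3 + 4 + 6 + 8 + 12 + 16 + ... + 296 + 444 + 592 + 888 (19 divisors) = 2936
Since 2936 > 1776, 1776 is abundant.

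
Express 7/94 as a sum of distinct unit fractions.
1/14 + 1/329

Greedy algorithm:
7/94: ceiling(94/7) = 14, use 1/14
1/329: ceiling(329/1) = 329, use 1/329
Result: 7/94 = 1/14 + 1/329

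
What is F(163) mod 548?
325

Matrix identity: Q^n = [[F_(n+1), F_n], [F_n, F_(n-1)]] with Q = [[1,1],[1,0]].
n = 163 = 10100011₂. Square-and-multiply, entries mod 548:
Q^1 = [[1,1],[1,0]]
Q^2 = (Q^1)² = [[2,1],[1,1]]
Q^5 = (Q^2)²·Q = [[8,5],[5,3]]
Q^10 = (Q^5)² = [[89,55],[55,34]]
Q^20 = (Q^10)² = [[534,189],[189,345]]
Q^40 = (Q^20)² = [[297,87],[87,210]]
Q^81 = (Q^40)²·Q = [[147,426],[426,269]]
Q^163 = (Q^81)²·Q = [[537,325],[325,212]]
F_163 mod 548 = Q^163[0][1] = 325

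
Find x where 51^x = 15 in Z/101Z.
7

Baby-step giant-step with step n = ⌈√101⌉ = 11.
Baby steps 51^j mod 101 (j:value) for j=0..10: 0:1, 1:51, 2:76, 3:38, 4:19, 5:60, 6:30, 7:15, 8:58, 9:29, 10:65.
h = 15 is already in the table at j=7, so x = 7.
Check: 51^7 ≡ 15 (mod 101).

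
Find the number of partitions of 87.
38887673

p(n) counts ways to write n as a sum of positive integers (order ignored).
Euler's pentagonal recurrence: p(k) = p(k-1) + p(k-2) - p(k-5) - p(k-7) + p(k-12) + p(k-15) - ... (offsets j(3j∓1)/2, signs ++--, p(0)=1, p(<0)=0).
DP table for k = 0..86: p(0)=1, p(1)=1, p(2)=2, p(3)=3, p(4)=5, p(5)=7, p(6)=11, p(7)=15, p(8)=22, p(9)=30, p(10)=42, p(11)=56, p(12)=77, p(13)=101, p(14)=135, p(15)=176, p(16)=231, p(17)=297, p(18)=385, p(19)=490, p(20)=627, p(21)=792, p(22)=1002, p(23)=1255, p(24)=1575, p(25)=1958, p(26)=2436, p(27)=3010, p(28)=3718, p(29)=4565, p(30)=5604, p(31)=6842, p(32)=8349, p(33)=10143, p(34)=12310, p(35)=14883, p(36)=17977, p(37)=21637, p(38)=26015, p(39)=31185, p(40)=37338, p(41)=44583, p(42)=53174, p(43)=63261, p(44)=75175, p(45)=89134, p(46)=105558, p(47)=124754, p(48)=147273, p(49)=173525, p(50)=204226, p(51)=239943, p(52)=281589, p(53)=329931, p(54)=386155, p(55)=451276, p(56)=526823, p(57)=614154, p(58)=715220, p(59)=831820, p(60)=966467, p(61)=1121505, p(62)=1300156, p(63)=1505499, p(64)=1741630, p(65)=2012558, p(66)=2323520, p(67)=2679689, p(68)=3087735, p(69)=3554345, p(70)=4087968, p(71)=4697205, p(72)=5392783, p(73)=6185689, p(74)=7089500, p(75)=8118264, p(76)=9289091, p(77)=10619863, p(78)=12132164, p(79)=13848650, p(80)=15796476, p(81)=18004327, p(82)=20506255, p(83)=23338469, p(84)=26543660, p(85)=30167357, p(86)=34262962.
Final step: p(87) = p(86) + p(85) - p(82) - p(80) + p(75) + p(72) - p(65) - p(61) + p(52) + p(47) - p(36) - p(30) + p(17) + p(10)
= 34262962 + 30167357 - 20506255 - 15796476 + 8118264 + 5392783 - 2012558 - 1121505 + 281589 + 124754 - 17977 - 5604 + 297 + 42
= 38887673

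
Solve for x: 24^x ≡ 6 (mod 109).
31

Baby-step giant-step with step n = ⌈√109⌉ = 11.
Baby steps 24^j mod 109 (j:value) for j=0..10: 0:1, 1:24, 2:31, 3:90, 4:89, 5:65, 6:34, 7:53, 8:73, 9:8, 10:83.
Giant-step multiplier: 24^(-11) ≡ 24^(108-11) = 24^97 ≡ 40 (mod 109).
Giant steps γ_i = 6·40^i mod 109: γ_0=6, γ_1=22, γ_2=8 (in table at j=9).
x = i·n + j = 2·11 + 9 = 31.
Check: 24^31 ≡ 6 (mod 109).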